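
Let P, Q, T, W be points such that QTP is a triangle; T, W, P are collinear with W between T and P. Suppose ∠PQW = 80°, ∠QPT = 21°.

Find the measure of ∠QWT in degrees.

1. ∠QPW = 21°  [W on ray PT]
2. ∠PWQ = 79°  [△QWP]
3. ∠QWT = 101°  [linear pair at W on TP]

∠QWT = 101°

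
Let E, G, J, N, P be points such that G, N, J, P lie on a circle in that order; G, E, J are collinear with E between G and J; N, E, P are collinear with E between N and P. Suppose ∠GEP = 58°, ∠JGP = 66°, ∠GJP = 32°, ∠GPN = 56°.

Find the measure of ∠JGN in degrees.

∠JGN = 26°

1. ∠JEN = 58°  [vertical angles at E]
2. ∠GNP = 32°  [same arc GP]
3. ∠GEN = 122°  [linear pair at E on GJ]
4. ∠JGN = 26°  [△GEN]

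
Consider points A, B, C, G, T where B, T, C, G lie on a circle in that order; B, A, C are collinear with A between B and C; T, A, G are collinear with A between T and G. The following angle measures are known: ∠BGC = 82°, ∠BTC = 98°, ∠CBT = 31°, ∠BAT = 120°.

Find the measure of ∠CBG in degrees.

1. ∠BCT = 51°  [△BTC]
2. ∠CAG = 120°  [vertical angles at A]
3. ∠BGT = 51°  [same arc BT]
4. ∠BAG = 60°  [linear pair at A on BC]
5. ∠CBG = 69°  [△BAG]

∠CBG = 69°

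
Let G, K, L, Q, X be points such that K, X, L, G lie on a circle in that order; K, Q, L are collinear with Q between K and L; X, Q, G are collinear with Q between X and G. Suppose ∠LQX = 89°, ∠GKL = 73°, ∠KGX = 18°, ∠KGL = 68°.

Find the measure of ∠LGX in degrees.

∠LGX = 50°

1. ∠GQK = 89°  [vertical angles at Q]
2. ∠GLK = 39°  [△KLG]
3. ∠GQL = 91°  [linear pair at Q on KL]
4. ∠LGX = 50°  [△LQG]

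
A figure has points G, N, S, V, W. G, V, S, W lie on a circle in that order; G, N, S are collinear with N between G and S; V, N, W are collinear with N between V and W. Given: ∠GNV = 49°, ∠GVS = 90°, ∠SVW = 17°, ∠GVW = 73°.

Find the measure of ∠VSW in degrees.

1. ∠SNW = 49°  [vertical angles at N]
2. ∠GSW = 73°  [same arc GW]
3. ∠SWV = 58°  [△SNW]
4. ∠VSW = 105°  [△VSW]

∠VSW = 105°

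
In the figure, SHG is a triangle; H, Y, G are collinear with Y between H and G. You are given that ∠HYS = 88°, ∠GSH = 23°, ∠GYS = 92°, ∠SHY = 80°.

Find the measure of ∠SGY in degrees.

1. ∠GHS = 80°  [Y on ray HG]
2. ∠HGS = 77°  [△SHG]
3. ∠SGY = 77°  [Y on ray GH]

∠SGY = 77°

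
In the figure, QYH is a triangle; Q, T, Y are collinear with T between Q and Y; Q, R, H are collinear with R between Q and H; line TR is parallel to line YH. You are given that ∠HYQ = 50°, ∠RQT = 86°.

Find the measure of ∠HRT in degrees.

∠HRT = 136°

1. ∠QTR = 50°  [TR∥YH, corresponding at T]
2. ∠QRT = 44°  [△QTR]
3. ∠HRT = 136°  [linear pair at R on QH]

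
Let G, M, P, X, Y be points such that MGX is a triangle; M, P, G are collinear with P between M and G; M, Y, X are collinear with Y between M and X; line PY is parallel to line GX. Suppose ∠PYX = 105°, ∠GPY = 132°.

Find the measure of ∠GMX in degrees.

1. ∠MYP = 75°  [linear pair at Y on MX]
2. ∠MPY = 48°  [linear pair at P on MG]
3. ∠PMY = 57°  [△MPY]
4. ∠GMX = 57°  [P on MG, Y on MX]

∠GMX = 57°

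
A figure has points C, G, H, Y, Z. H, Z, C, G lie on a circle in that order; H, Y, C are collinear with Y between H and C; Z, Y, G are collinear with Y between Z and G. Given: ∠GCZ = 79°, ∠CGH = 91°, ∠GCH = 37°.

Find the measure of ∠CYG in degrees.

∠CYG = 94°

1. ∠GHZ = 101°  [cyclic HZCG, opposite ∠H+∠C]
2. ∠CHG = 52°  [△HCG]
3. ∠GZH = 37°  [same arc HG]
4. ∠HGZ = 42°  [△HZG]
5. ∠GYH = 86°  [△HYG]
6. ∠CYG = 94°  [linear pair at Y on HC]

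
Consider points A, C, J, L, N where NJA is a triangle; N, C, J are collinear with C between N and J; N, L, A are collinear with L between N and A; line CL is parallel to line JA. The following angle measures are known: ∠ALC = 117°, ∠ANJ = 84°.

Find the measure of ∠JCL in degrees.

1. ∠CLN = 63°  [linear pair at L on NA]
2. ∠CNL = 84°  [C on NJ, L on NA]
3. ∠LCN = 33°  [△NCL]
4. ∠JCL = 147°  [linear pair at C on NJ]

∠JCL = 147°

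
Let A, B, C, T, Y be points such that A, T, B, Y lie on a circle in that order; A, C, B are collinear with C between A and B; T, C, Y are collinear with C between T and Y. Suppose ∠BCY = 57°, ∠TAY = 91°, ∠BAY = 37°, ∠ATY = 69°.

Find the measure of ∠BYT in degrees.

1. ∠TBY = 89°  [cyclic ATBY, opposite ∠A+∠B]
2. ∠BTY = 37°  [same arc BY]
3. ∠BYT = 54°  [△TBY]

∠BYT = 54°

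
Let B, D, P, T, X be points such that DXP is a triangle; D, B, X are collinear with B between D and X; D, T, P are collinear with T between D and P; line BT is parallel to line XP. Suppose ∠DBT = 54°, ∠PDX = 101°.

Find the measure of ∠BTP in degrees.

∠BTP = 155°

1. ∠DXP = 54°  [BT∥XP, corresponding at B]
2. ∠DPX = 25°  [△DXP]
3. ∠BTD = 25°  [BT∥XP, corresponding at T]
4. ∠BTP = 155°  [linear pair at T on DP]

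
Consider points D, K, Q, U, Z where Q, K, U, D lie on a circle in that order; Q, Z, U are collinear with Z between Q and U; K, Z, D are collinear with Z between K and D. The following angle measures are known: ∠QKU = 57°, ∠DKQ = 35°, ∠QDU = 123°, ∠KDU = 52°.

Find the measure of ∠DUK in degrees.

1. ∠DUQ = 35°  [same arc QD]
2. ∠DQU = 22°  [△QUD]
3. ∠DKU = 22°  [same arc UD]
4. ∠DUK = 106°  [△KUD]

∠DUK = 106°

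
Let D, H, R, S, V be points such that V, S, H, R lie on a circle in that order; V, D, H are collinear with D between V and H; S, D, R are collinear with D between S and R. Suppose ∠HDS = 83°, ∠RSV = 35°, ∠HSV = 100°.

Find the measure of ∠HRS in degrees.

∠HRS = 48°

1. ∠RDV = 83°  [vertical angles at D]
2. ∠RHV = 35°  [same arc VR]
3. ∠HDR = 97°  [linear pair at D on VH]
4. ∠HRS = 48°  [△HDR]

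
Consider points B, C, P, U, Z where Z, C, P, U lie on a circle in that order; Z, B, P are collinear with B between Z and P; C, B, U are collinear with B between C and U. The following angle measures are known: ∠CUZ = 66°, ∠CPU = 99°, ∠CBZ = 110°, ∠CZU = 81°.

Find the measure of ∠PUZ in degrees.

1. ∠CPZ = 66°  [same arc ZC]
2. ∠UCZ = 33°  [△ZCU]
3. ∠CZP = 37°  [△ZBC]
4. ∠PCZ = 77°  [△ZCP]
5. ∠PUZ = 103°  [cyclic ZCPU, opposite ∠C+∠U]

∠PUZ = 103°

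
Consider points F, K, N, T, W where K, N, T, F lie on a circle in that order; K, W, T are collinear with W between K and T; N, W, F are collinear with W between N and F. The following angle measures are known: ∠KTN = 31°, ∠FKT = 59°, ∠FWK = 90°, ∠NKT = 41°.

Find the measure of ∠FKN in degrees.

1. ∠FNT = 59°  [same arc TF]
2. ∠NFT = 41°  [same arc NT]
3. ∠FTN = 80°  [△NTF]
4. ∠FKN = 100°  [cyclic KNTF, opposite ∠K+∠T]

∠FKN = 100°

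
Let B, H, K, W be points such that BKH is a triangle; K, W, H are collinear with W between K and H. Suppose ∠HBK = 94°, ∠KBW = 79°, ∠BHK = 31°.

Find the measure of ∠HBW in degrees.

∠HBW = 15°

1. ∠BKH = 55°  [△BKH]
2. ∠BHW = 31°  [W on ray HK]
3. ∠BKW = 55°  [W on ray KH]
4. ∠BWK = 46°  [△BKW]
5. ∠BWH = 134°  [linear pair at W on KH]
6. ∠HBW = 15°  [△BWH]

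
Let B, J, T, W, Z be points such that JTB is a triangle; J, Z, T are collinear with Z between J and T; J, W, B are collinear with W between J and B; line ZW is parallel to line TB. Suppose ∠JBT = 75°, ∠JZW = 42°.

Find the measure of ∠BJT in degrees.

1. ∠JWZ = 75°  [ZW∥TB, corresponding at W]
2. ∠WJZ = 63°  [△JZW]
3. ∠BJT = 63°  [Z on JT, W on JB]

∠BJT = 63°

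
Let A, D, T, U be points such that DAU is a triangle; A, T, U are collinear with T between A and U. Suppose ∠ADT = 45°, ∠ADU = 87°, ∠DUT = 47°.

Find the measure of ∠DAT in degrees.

∠DAT = 46°

1. ∠AUD = 47°  [T on ray UA]
2. ∠DAU = 46°  [△DAU]
3. ∠DAT = 46°  [T on ray AU]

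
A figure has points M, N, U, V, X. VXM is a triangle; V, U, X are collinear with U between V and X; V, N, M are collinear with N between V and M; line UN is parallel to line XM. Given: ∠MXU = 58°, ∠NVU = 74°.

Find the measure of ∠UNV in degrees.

∠UNV = 48°

1. ∠MXV = 58°  [U on ray XV]
2. ∠MVX = 74°  [U on VX, N on VM]
3. ∠VMX = 48°  [△VXM]
4. ∠UNV = 48°  [UN∥XM, corresponding at N]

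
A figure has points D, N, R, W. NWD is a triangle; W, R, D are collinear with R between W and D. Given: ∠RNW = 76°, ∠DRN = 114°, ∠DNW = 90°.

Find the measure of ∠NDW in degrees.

∠NDW = 52°

1. ∠NRW = 66°  [linear pair at R on WD]
2. ∠NWR = 38°  [△NWR]
3. ∠DWN = 38°  [R on ray WD]
4. ∠NDW = 52°  [△NWD]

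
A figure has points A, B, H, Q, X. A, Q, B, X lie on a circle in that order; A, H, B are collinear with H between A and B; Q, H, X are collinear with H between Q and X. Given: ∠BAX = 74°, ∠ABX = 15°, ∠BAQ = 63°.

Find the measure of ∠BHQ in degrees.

∠BHQ = 78°

1. ∠AQX = 15°  [same arc AX]
2. ∠AHQ = 102°  [△AHQ]
3. ∠BHQ = 78°  [linear pair at H on AB]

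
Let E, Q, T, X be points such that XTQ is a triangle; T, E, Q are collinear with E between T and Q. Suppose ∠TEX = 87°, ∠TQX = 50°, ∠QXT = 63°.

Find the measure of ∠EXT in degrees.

1. ∠QTX = 67°  [△XTQ]
2. ∠ETX = 67°  [E on ray TQ]
3. ∠EXT = 26°  [△XTE]

∠EXT = 26°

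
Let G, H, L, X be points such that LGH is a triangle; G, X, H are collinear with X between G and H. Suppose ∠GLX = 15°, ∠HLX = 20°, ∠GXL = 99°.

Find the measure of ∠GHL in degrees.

1. ∠HXL = 81°  [linear pair at X on GH]
2. ∠LHX = 79°  [△LXH]
3. ∠GHL = 79°  [X on ray HG]

∠GHL = 79°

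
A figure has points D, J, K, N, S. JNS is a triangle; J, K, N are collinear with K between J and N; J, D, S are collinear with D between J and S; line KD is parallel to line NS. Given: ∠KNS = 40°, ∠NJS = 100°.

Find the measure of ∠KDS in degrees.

1. ∠JNS = 40°  [K on ray NJ]
2. ∠JSN = 40°  [△JNS]
3. ∠JDK = 40°  [KD∥NS, corresponding at D]
4. ∠KDS = 140°  [linear pair at D on JS]

∠KDS = 140°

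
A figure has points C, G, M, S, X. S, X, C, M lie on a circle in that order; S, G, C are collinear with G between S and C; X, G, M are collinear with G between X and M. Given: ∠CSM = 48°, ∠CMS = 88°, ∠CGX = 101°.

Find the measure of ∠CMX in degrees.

∠CMX = 57°

1. ∠CXM = 48°  [same arc CM]
2. ∠CXS = 92°  [cyclic SXCM, opposite ∠X+∠M]
3. ∠SCX = 31°  [△XGC]
4. ∠CSX = 57°  [△SXC]
5. ∠CMX = 57°  [same arc XC]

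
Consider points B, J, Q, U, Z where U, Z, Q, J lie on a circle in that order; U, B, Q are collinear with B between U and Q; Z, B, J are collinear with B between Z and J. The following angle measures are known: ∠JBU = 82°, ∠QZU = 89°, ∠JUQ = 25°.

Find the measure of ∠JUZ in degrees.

1. ∠JBQ = 98°  [linear pair at B on UQ]
2. ∠QJU = 91°  [cyclic UZQJ, opposite ∠Z+∠J]
3. ∠JZQ = 25°  [same arc QJ]
4. ∠JQU = 64°  [△UQJ]
5. ∠QJZ = 18°  [△QBJ]
6. ∠JQZ = 137°  [△ZQJ]
7. ∠JUZ = 43°  [cyclic UZQJ, opposite ∠U+∠Q]

∠JUZ = 43°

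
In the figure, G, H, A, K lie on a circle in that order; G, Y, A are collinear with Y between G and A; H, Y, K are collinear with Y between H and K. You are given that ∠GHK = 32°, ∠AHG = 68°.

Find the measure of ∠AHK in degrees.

∠AHK = 36°

1. ∠GAK = 32°  [same arc GK]
2. ∠AKG = 112°  [cyclic GHAK, opposite ∠H+∠K]
3. ∠AGK = 36°  [△GAK]
4. ∠AHK = 36°  [same arc AK]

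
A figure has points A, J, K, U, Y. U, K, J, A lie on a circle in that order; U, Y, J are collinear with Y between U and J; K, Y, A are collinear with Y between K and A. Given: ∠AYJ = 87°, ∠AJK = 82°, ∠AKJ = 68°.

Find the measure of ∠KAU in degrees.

1. ∠AYU = 93°  [linear pair at Y on UJ]
2. ∠AUJ = 68°  [same arc JA]
3. ∠KAU = 19°  [△UYA]

∠KAU = 19°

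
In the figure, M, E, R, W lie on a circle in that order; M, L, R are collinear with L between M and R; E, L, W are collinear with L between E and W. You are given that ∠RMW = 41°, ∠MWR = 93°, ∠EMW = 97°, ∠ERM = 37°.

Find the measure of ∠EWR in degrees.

1. ∠REW = 41°  [same arc RW]
2. ∠ERW = 83°  [cyclic MERW, opposite ∠M+∠R]
3. ∠EWR = 56°  [△ERW]

∠EWR = 56°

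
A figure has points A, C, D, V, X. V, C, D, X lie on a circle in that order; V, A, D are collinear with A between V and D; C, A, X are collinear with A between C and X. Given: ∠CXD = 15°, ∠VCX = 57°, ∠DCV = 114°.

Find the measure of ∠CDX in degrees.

1. ∠CVD = 15°  [same arc CD]
2. ∠CAV = 108°  [△VAC]
3. ∠CDV = 51°  [△VCD]
4. ∠CAD = 72°  [linear pair at A on VD]
5. ∠DCX = 57°  [△CAD]
6. ∠CDX = 108°  [△CDX]

∠CDX = 108°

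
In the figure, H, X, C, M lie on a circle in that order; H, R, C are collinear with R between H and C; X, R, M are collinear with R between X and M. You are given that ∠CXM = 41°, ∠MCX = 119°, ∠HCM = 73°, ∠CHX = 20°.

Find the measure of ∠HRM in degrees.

∠HRM = 93°

1. ∠CMX = 20°  [△XCM]
2. ∠CRM = 87°  [△CRM]
3. ∠HRM = 93°  [linear pair at R on HC]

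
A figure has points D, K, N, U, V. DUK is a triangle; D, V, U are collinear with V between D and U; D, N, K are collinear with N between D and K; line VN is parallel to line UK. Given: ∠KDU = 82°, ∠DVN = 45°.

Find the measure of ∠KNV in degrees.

∠KNV = 127°

1. ∠NDV = 82°  [V on DU, N on DK]
2. ∠DNV = 53°  [△DVN]
3. ∠KNV = 127°  [linear pair at N on DK]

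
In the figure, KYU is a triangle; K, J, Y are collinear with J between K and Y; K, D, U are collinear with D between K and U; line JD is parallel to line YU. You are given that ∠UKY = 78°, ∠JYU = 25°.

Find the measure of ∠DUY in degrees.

1. ∠KYU = 25°  [J on ray YK]
2. ∠KUY = 77°  [△KYU]
3. ∠DUY = 77°  [D on ray UK]

∠DUY = 77°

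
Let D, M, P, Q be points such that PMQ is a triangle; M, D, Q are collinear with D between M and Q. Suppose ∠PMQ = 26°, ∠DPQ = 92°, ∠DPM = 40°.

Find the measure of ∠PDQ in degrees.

∠PDQ = 66°

1. ∠DMP = 26°  [D on ray MQ]
2. ∠MDP = 114°  [△PMD]
3. ∠PDQ = 66°  [linear pair at D on MQ]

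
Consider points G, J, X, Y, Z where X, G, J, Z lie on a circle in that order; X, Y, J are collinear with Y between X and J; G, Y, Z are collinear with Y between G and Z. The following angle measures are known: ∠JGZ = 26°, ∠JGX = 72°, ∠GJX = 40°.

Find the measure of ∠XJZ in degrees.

1. ∠JXZ = 26°  [same arc JZ]
2. ∠JZX = 108°  [cyclic XGJZ, opposite ∠G+∠Z]
3. ∠XJZ = 46°  [△XJZ]

∠XJZ = 46°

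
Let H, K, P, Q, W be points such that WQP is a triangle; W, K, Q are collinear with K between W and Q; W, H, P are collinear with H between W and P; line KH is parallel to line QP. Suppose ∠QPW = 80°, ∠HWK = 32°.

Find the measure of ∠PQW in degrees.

1. ∠KHW = 80°  [KH∥QP, corresponding at H]
2. ∠HKW = 68°  [△WKH]
3. ∠PQW = 68°  [KH∥QP, corresponding at K]

∠PQW = 68°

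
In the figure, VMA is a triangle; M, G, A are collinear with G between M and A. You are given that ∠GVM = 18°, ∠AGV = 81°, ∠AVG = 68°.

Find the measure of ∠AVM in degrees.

∠AVM = 86°

1. ∠GAV = 31°  [△VGA]
2. ∠MGV = 99°  [linear pair at G on MA]
3. ∠MAV = 31°  [G on ray AM]
4. ∠GMV = 63°  [△VMG]
5. ∠AMV = 63°  [G on ray MA]
6. ∠AVM = 86°  [△VMA]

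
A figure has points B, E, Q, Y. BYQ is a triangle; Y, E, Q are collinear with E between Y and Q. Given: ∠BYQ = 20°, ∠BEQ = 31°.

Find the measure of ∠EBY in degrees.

∠EBY = 11°

1. ∠BYE = 20°  [E on ray YQ]
2. ∠BEY = 149°  [linear pair at E on YQ]
3. ∠EBY = 11°  [△BYE]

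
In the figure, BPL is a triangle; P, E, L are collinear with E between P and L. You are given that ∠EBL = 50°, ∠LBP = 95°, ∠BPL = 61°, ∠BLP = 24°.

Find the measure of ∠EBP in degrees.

1. ∠BPE = 61°  [E on ray PL]
2. ∠BLE = 24°  [E on ray LP]
3. ∠BEL = 106°  [△BEL]
4. ∠BEP = 74°  [linear pair at E on PL]
5. ∠EBP = 45°  [△BPE]

∠EBP = 45°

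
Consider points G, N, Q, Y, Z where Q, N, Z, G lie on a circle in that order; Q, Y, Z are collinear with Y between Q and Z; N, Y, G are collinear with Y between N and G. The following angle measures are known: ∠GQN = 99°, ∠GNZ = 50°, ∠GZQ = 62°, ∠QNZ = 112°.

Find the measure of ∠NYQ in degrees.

1. ∠GZN = 81°  [cyclic QNZG, opposite ∠Q+∠Z]
2. ∠NGZ = 49°  [△NZG]
3. ∠GNQ = 62°  [same arc QG]
4. ∠NQZ = 49°  [same arc NZ]
5. ∠NYQ = 69°  [△QYN]

∠NYQ = 69°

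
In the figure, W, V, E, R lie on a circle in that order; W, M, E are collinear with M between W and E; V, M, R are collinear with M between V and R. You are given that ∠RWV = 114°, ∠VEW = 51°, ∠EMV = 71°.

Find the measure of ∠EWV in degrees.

1. ∠VRW = 51°  [same arc WV]
2. ∠VMW = 109°  [linear pair at M on WE]
3. ∠RVW = 15°  [△WVR]
4. ∠EWV = 56°  [△WMV]

∠EWV = 56°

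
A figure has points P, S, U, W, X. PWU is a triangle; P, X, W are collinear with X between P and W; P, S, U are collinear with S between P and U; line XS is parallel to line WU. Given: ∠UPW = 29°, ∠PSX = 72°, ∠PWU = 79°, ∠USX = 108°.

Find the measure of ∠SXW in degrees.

∠SXW = 101°

1. ∠SPX = 29°  [X on PW, S on PU]
2. ∠PXS = 79°  [△PXS]
3. ∠SXW = 101°  [linear pair at X on PW]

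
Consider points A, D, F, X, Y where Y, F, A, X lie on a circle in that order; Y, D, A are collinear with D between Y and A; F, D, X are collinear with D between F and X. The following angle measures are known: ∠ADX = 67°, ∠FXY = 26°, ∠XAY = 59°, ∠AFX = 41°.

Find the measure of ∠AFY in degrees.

∠AFY = 100°

1. ∠FDY = 67°  [vertical angles at D]
2. ∠FAY = 26°  [same arc YF]
3. ∠XFY = 59°  [same arc YX]
4. ∠AYF = 54°  [△YDF]
5. ∠AFY = 100°  [△YFA]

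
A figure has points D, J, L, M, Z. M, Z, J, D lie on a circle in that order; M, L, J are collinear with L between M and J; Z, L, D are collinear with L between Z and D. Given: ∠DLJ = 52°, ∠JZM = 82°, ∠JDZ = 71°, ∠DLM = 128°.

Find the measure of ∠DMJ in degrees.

1. ∠DJM = 57°  [△JLD]
2. ∠JDM = 98°  [cyclic MZJD, opposite ∠Z+∠D]
3. ∠DMJ = 25°  [△MJD]

∠DMJ = 25°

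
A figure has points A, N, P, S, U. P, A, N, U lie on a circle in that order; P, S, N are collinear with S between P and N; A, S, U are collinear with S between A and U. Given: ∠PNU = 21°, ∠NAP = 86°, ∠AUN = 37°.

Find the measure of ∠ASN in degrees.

∠ASN = 58°

1. ∠PAU = 21°  [same arc PU]
2. ∠APN = 37°  [same arc AN]
3. ∠ASP = 122°  [△PSA]
4. ∠ASN = 58°  [linear pair at S on PN]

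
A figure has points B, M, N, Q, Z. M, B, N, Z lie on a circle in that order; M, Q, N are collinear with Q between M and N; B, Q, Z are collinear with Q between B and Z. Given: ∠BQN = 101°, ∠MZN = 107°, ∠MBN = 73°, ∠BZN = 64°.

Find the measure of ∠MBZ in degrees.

∠MBZ = 37°

1. ∠BQM = 79°  [linear pair at Q on MN]
2. ∠BMN = 64°  [same arc BN]
3. ∠MBZ = 37°  [△MQB]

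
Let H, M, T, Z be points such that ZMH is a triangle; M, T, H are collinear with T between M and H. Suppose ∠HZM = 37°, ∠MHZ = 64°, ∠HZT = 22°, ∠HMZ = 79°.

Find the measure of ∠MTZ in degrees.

∠MTZ = 86°

1. ∠THZ = 64°  [T on ray HM]
2. ∠HTZ = 94°  [△ZTH]
3. ∠MTZ = 86°  [linear pair at T on MH]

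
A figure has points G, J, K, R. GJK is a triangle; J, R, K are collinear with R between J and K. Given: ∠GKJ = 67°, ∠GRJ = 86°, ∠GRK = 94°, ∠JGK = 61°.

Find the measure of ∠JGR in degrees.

1. ∠GJK = 52°  [△GJK]
2. ∠GJR = 52°  [R on ray JK]
3. ∠JGR = 42°  [△GJR]

∠JGR = 42°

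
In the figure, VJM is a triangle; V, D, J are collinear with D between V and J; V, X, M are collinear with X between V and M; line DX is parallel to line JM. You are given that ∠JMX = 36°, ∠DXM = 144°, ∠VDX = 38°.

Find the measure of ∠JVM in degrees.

∠JVM = 106°

1. ∠JMV = 36°  [X on ray MV]
2. ∠MJV = 38°  [DX∥JM, corresponding at D]
3. ∠JVM = 106°  [△VJM]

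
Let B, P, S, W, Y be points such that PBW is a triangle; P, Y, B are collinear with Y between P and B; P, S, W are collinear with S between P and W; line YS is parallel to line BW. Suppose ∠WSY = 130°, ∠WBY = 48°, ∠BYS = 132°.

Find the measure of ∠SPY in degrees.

∠SPY = 82°

1. ∠PSY = 50°  [linear pair at S on PW]
2. ∠PYS = 48°  [linear pair at Y on PB]
3. ∠SPY = 82°  [△PYS]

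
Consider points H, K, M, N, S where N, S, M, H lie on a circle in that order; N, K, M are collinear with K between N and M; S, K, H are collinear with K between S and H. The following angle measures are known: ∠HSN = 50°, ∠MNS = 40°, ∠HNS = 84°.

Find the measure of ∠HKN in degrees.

1. ∠HMN = 50°  [same arc NH]
2. ∠MHS = 40°  [same arc SM]
3. ∠HKM = 90°  [△MKH]
4. ∠HKN = 90°  [linear pair at K on NM]

∠HKN = 90°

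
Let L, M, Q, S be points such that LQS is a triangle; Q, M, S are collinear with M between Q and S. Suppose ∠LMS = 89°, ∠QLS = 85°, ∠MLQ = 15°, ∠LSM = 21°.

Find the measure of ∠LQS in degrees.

∠LQS = 74°

1. ∠LMQ = 91°  [linear pair at M on QS]
2. ∠LQM = 74°  [△LQM]
3. ∠LQS = 74°  [M on ray QS]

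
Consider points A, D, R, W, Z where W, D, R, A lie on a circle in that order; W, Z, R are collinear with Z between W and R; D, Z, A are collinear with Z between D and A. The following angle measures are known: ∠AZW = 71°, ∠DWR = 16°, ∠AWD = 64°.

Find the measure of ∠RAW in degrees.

1. ∠AZR = 109°  [linear pair at Z on WR]
2. ∠DAR = 16°  [same arc DR]
3. ∠ARD = 116°  [cyclic WDRA, opposite ∠W+∠R]
4. ∠ARW = 55°  [△RZA]
5. ∠ADR = 48°  [△DRA]
6. ∠AWR = 48°  [same arc RA]
7. ∠RAW = 77°  [△WRA]

∠RAW = 77°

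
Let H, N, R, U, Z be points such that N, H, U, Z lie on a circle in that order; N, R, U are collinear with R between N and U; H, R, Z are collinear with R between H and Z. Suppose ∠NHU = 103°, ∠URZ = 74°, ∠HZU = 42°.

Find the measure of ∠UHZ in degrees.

∠UHZ = 39°

1. ∠NZU = 77°  [cyclic NHUZ, opposite ∠H+∠Z]
2. ∠NUZ = 64°  [△URZ]
3. ∠UNZ = 39°  [△NUZ]
4. ∠UHZ = 39°  [same arc UZ]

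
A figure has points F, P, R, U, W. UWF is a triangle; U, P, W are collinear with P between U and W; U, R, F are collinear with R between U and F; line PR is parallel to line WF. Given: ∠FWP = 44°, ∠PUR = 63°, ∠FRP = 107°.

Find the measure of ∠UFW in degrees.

1. ∠FWU = 44°  [P on ray WU]
2. ∠FUW = 63°  [P on UW, R on UF]
3. ∠UFW = 73°  [△UWF]

∠UFW = 73°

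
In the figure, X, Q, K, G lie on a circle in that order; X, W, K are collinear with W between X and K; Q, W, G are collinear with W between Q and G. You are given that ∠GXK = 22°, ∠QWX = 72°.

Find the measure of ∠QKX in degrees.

∠QKX = 50°

1. ∠GQK = 22°  [same arc KG]
2. ∠KWQ = 108°  [linear pair at W on XK]
3. ∠QKX = 50°  [△QWK]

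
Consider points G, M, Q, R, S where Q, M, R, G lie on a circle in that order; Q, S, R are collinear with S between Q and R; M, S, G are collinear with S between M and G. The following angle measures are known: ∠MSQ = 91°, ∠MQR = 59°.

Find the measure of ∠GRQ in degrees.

∠GRQ = 30°

1. ∠GSR = 91°  [vertical angles at S]
2. ∠MGR = 59°  [same arc MR]
3. ∠GRQ = 30°  [△RSG]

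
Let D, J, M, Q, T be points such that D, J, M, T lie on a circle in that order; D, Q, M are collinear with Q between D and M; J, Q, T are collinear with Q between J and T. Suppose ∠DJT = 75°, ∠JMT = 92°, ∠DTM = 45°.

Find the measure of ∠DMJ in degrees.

1. ∠JDT = 88°  [cyclic DJMT, opposite ∠D+∠M]
2. ∠DTJ = 17°  [△DJT]
3. ∠DMJ = 17°  [same arc DJ]

∠DMJ = 17°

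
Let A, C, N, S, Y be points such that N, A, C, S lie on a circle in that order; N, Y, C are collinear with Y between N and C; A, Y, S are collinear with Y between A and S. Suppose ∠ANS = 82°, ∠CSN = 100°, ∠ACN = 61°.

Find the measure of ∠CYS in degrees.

1. ∠CAN = 80°  [cyclic NACS, opposite ∠A+∠S]
2. ∠ASN = 61°  [same arc NA]
3. ∠ANC = 39°  [△NAC]
4. ∠NAS = 37°  [△NAS]
5. ∠ASC = 39°  [same arc AC]
6. ∠NCS = 37°  [same arc NS]
7. ∠CYS = 104°  [△CYS]

∠CYS = 104°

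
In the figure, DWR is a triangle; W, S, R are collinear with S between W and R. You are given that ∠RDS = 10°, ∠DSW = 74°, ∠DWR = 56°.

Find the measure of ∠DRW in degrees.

1. ∠DSR = 106°  [linear pair at S on WR]
2. ∠DRS = 64°  [△DSR]
3. ∠DRW = 64°  [S on ray RW]

∠DRW = 64°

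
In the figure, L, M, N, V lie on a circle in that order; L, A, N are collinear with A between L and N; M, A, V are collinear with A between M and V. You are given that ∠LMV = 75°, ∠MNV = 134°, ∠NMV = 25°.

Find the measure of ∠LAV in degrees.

∠LAV = 96°

1. ∠MLV = 46°  [cyclic LMNV, opposite ∠L+∠N]
2. ∠NLV = 25°  [same arc NV]
3. ∠LVM = 59°  [△LMV]
4. ∠LAV = 96°  [△LAV]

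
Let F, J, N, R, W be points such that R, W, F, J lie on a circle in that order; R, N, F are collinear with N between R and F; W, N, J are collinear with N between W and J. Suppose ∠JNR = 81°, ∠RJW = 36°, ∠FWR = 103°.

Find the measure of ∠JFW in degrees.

1. ∠FNW = 81°  [vertical angles at N]
2. ∠RFW = 36°  [same arc RW]
3. ∠FRW = 41°  [△RWF]
4. ∠FWJ = 63°  [△WNF]
5. ∠FJW = 41°  [same arc WF]
6. ∠JFW = 76°  [△WFJ]

∠JFW = 76°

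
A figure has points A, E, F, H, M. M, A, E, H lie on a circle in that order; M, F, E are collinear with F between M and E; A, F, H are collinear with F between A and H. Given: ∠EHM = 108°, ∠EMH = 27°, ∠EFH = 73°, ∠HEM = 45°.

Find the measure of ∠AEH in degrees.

1. ∠EAH = 27°  [same arc EH]
2. ∠AHE = 62°  [△EFH]
3. ∠AEH = 91°  [△AEH]

∠AEH = 91°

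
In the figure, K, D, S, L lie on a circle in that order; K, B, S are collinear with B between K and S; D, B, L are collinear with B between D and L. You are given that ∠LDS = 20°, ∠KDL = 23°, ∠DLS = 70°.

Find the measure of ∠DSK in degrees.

∠DSK = 67°

1. ∠LKS = 20°  [same arc SL]
2. ∠KSL = 23°  [same arc KL]
3. ∠DKS = 70°  [same arc DS]
4. ∠KLS = 137°  [△KSL]
5. ∠KDS = 43°  [cyclic KDSL, opposite ∠D+∠L]
6. ∠DSK = 67°  [△KDS]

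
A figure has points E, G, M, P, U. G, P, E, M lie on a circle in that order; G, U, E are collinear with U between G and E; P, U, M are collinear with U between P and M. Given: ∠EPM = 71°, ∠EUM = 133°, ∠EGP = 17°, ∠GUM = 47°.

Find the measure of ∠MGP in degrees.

1. ∠EGM = 71°  [same arc EM]
2. ∠GUP = 133°  [vertical angles at U]
3. ∠GPM = 30°  [△GUP]
4. ∠GMP = 62°  [△GUM]
5. ∠MGP = 88°  [△GPM]

∠MGP = 88°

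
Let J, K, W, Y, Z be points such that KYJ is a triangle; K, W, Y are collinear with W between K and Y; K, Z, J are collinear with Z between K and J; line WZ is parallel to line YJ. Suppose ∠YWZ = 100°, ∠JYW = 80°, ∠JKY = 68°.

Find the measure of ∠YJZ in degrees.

1. ∠JYK = 80°  [W on ray YK]
2. ∠KJY = 32°  [△KYJ]
3. ∠YJZ = 32°  [Z on ray JK]

∠YJZ = 32°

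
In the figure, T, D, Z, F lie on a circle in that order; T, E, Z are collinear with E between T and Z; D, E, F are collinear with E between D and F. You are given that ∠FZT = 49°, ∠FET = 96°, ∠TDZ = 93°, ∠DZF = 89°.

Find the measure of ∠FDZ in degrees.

1. ∠FEZ = 84°  [linear pair at E on TZ]
2. ∠DFZ = 47°  [△ZEF]
3. ∠FDZ = 44°  [△DZF]

∠FDZ = 44°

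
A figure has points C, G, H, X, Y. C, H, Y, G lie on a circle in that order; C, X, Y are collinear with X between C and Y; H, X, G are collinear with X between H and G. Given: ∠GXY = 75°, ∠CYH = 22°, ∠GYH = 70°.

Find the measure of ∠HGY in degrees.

1. ∠CXH = 75°  [vertical angles at X]
2. ∠HXY = 105°  [linear pair at X on CY]
3. ∠GHY = 53°  [△HXY]
4. ∠HGY = 57°  [△HYG]

∠HGY = 57°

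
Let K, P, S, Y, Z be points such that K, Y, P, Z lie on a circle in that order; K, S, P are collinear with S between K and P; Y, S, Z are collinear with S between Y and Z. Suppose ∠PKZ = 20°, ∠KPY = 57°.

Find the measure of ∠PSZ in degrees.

∠PSZ = 77°

1. ∠KZY = 57°  [same arc KY]
2. ∠KSZ = 103°  [△KSZ]
3. ∠PSZ = 77°  [linear pair at S on KP]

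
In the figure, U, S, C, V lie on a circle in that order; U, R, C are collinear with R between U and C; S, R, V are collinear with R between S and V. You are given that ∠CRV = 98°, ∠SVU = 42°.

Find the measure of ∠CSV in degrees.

∠CSV = 56°

1. ∠SRU = 98°  [vertical angles at R]
2. ∠SCU = 42°  [same arc US]
3. ∠CRS = 82°  [linear pair at R on UC]
4. ∠CSV = 56°  [△SRC]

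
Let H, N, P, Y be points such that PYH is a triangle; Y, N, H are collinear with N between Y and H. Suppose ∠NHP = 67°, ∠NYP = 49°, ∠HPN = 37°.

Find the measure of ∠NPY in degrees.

∠NPY = 27°

1. ∠HNP = 76°  [△PNH]
2. ∠PNY = 104°  [linear pair at N on YH]
3. ∠NPY = 27°  [△PYN]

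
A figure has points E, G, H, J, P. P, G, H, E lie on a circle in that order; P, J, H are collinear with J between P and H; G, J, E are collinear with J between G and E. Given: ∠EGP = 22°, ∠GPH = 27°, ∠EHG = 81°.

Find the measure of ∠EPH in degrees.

∠EPH = 72°

1. ∠GEH = 27°  [same arc GH]
2. ∠EGH = 72°  [△GHE]
3. ∠EPH = 72°  [same arc HE]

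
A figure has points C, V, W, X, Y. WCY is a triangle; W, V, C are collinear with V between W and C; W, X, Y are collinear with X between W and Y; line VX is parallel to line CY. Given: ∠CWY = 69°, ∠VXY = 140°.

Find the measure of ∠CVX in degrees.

∠CVX = 109°

1. ∠VWX = 69°  [V on WC, X on WY]
2. ∠VXW = 40°  [linear pair at X on WY]
3. ∠WVX = 71°  [△WVX]
4. ∠CVX = 109°  [linear pair at V on WC]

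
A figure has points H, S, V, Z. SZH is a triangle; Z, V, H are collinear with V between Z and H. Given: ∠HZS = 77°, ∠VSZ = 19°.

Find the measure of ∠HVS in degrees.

∠HVS = 96°

1. ∠SZV = 77°  [V on ray ZH]
2. ∠SVZ = 84°  [△SZV]
3. ∠HVS = 96°  [linear pair at V on ZH]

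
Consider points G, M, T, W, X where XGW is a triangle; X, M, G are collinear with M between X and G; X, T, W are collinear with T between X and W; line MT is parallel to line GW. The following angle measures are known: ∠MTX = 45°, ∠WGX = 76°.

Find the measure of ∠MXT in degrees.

1. ∠GWX = 45°  [MT∥GW, corresponding at T]
2. ∠GXW = 59°  [△XGW]
3. ∠MXT = 59°  [M on XG, T on XW]

∠MXT = 59°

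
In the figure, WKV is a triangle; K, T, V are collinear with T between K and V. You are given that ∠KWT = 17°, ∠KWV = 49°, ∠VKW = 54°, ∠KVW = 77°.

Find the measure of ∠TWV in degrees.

∠TWV = 32°

1. ∠TKW = 54°  [T on ray KV]
2. ∠TVW = 77°  [T on ray VK]
3. ∠KTW = 109°  [△WKT]
4. ∠VTW = 71°  [linear pair at T on KV]
5. ∠TWV = 32°  [△WTV]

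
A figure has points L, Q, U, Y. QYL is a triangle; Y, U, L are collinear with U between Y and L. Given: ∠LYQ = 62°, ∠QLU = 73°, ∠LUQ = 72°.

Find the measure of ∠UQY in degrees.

∠UQY = 10°

1. ∠QYU = 62°  [U on ray YL]
2. ∠QUY = 108°  [linear pair at U on YL]
3. ∠UQY = 10°  [△QYU]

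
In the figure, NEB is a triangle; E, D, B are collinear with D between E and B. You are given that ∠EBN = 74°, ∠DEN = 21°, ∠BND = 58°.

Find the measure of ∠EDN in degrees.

1. ∠DBN = 74°  [D on ray BE]
2. ∠BDN = 48°  [△NDB]
3. ∠EDN = 132°  [linear pair at D on EB]

∠EDN = 132°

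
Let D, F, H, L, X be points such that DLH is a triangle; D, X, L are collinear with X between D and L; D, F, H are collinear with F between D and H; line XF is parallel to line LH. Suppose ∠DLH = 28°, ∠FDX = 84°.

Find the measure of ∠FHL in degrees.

1. ∠DXF = 28°  [XF∥LH, corresponding at X]
2. ∠DFX = 68°  [△DXF]
3. ∠HFX = 112°  [linear pair at F on DH]
4. ∠FHL = 68°  [XF∥LH, co-interior at H–F]

∠FHL = 68°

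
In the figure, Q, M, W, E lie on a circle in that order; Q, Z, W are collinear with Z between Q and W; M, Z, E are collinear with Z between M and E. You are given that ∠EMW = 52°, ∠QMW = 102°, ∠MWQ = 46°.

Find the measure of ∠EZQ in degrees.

∠EZQ = 82°

1. ∠EQW = 52°  [same arc WE]
2. ∠MEQ = 46°  [same arc QM]
3. ∠EZQ = 82°  [△QZE]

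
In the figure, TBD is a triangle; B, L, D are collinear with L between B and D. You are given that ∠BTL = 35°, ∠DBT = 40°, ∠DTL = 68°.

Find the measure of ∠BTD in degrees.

1. ∠LBT = 40°  [L on ray BD]
2. ∠BLT = 105°  [△TBL]
3. ∠DLT = 75°  [linear pair at L on BD]
4. ∠LDT = 37°  [△TLD]
5. ∠BDT = 37°  [L on ray DB]
6. ∠BTD = 103°  [△TBD]

∠BTD = 103°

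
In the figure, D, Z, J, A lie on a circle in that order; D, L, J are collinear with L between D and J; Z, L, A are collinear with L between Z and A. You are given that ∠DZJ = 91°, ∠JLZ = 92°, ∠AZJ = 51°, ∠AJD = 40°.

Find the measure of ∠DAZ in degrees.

1. ∠ALD = 92°  [vertical angles at L]
2. ∠ADJ = 51°  [same arc JA]
3. ∠DAZ = 37°  [△DLA]

∠DAZ = 37°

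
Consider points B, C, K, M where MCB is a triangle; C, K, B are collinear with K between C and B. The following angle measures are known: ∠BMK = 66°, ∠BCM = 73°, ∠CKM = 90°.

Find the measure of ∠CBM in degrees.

∠CBM = 24°

1. ∠BKM = 90°  [linear pair at K on CB]
2. ∠KBM = 24°  [△MKB]
3. ∠CBM = 24°  [K on ray BC]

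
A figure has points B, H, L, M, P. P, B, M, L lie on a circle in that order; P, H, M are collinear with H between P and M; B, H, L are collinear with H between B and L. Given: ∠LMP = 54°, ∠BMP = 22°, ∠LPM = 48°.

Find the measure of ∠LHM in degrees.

∠LHM = 70°

1. ∠BLP = 22°  [same arc PB]
2. ∠LHP = 110°  [△PHL]
3. ∠LHM = 70°  [linear pair at H on PM]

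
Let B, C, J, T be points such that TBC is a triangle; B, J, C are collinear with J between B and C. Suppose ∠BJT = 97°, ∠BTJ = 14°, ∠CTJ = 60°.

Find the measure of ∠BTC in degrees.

∠BTC = 74°

1. ∠JBT = 69°  [△TBJ]
2. ∠CJT = 83°  [linear pair at J on BC]
3. ∠JCT = 37°  [△TJC]
4. ∠CBT = 69°  [J on ray BC]
5. ∠BCT = 37°  [J on ray CB]
6. ∠BTC = 74°  [△TBC]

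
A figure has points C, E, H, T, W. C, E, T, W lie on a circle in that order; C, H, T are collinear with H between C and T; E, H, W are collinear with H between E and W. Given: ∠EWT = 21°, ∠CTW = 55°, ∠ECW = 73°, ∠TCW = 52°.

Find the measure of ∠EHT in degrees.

∠EHT = 76°

1. ∠CEW = 55°  [same arc CW]
2. ∠CWE = 52°  [△CEW]
3. ∠TEW = 52°  [same arc TW]
4. ∠CTE = 52°  [same arc CE]
5. ∠EHT = 76°  [△EHT]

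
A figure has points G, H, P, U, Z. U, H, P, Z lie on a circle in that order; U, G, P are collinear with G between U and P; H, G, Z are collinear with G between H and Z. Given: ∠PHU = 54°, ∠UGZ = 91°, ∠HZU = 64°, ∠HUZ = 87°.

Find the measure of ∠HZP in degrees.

∠HZP = 62°

1. ∠PZU = 126°  [cyclic UHPZ, opposite ∠H+∠Z]
2. ∠PGZ = 89°  [linear pair at G on UP]
3. ∠PUZ = 25°  [△UGZ]
4. ∠UPZ = 29°  [△UPZ]
5. ∠HZP = 62°  [△PGZ]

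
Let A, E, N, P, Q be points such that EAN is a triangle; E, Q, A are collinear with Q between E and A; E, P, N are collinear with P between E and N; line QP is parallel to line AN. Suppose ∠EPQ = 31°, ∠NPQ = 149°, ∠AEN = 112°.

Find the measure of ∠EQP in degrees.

∠EQP = 37°

1. ∠ANE = 31°  [QP∥AN, corresponding at P]
2. ∠EAN = 37°  [△EAN]
3. ∠EQP = 37°  [QP∥AN, corresponding at Q]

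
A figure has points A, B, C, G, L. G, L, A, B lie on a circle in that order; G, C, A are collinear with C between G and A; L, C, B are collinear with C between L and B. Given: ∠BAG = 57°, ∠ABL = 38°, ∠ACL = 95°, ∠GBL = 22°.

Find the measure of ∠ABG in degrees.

∠ABG = 60°

1. ∠BCG = 95°  [vertical angles at C]
2. ∠AGB = 63°  [△GCB]
3. ∠ABG = 60°  [△GAB]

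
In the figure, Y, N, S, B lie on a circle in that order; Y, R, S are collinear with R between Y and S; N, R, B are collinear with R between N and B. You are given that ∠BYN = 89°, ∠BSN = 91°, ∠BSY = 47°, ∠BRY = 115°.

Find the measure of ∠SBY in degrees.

∠SBY = 112°

1. ∠BNY = 47°  [same arc YB]
2. ∠NBY = 44°  [△YNB]
3. ∠BYS = 21°  [△YRB]
4. ∠SBY = 112°  [△YSB]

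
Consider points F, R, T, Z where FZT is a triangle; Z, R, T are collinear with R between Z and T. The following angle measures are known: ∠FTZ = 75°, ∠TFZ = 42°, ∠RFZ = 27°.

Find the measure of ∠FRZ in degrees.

1. ∠FZT = 63°  [△FZT]
2. ∠FZR = 63°  [R on ray ZT]
3. ∠FRZ = 90°  [△FZR]

∠FRZ = 90°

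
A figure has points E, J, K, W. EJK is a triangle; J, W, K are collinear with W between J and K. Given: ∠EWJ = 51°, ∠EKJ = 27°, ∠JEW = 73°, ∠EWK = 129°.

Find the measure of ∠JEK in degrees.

1. ∠EJW = 56°  [△EJW]
2. ∠EJK = 56°  [W on ray JK]
3. ∠JEK = 97°  [△EJK]

∠JEK = 97°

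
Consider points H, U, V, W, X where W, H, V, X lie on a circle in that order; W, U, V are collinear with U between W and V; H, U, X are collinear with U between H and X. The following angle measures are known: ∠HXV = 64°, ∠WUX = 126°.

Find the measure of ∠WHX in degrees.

∠WHX = 62°

1. ∠HWV = 64°  [same arc HV]
2. ∠HUV = 126°  [vertical angles at U]
3. ∠HUW = 54°  [linear pair at U on WV]
4. ∠WHX = 62°  [△WUH]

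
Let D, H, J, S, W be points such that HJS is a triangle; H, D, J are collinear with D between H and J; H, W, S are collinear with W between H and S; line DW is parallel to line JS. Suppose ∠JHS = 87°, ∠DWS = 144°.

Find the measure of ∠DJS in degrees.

∠DJS = 57°

1. ∠DHW = 87°  [D on HJ, W on HS]
2. ∠DWH = 36°  [linear pair at W on HS]
3. ∠HDW = 57°  [△HDW]
4. ∠JDW = 123°  [linear pair at D on HJ]
5. ∠DJS = 57°  [DW∥JS, co-interior at J–D]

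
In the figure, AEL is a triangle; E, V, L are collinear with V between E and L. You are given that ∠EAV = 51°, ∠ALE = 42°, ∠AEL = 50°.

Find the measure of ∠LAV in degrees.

∠LAV = 37°

1. ∠ALV = 42°  [V on ray LE]
2. ∠AEV = 50°  [V on ray EL]
3. ∠AVE = 79°  [△AEV]
4. ∠AVL = 101°  [linear pair at V on EL]
5. ∠LAV = 37°  [△AVL]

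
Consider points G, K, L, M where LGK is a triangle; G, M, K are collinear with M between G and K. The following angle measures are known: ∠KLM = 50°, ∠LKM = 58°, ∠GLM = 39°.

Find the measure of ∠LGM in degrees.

1. ∠KML = 72°  [△LMK]
2. ∠GML = 108°  [linear pair at M on GK]
3. ∠LGM = 33°  [△LGM]

∠LGM = 33°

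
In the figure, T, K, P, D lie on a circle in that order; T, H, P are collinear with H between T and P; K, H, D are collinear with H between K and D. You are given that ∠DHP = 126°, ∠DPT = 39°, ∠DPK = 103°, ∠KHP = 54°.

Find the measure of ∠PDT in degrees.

∠PDT = 79°

1. ∠KDP = 15°  [△PHD]
2. ∠DKP = 62°  [△KPD]
3. ∠DTP = 62°  [same arc PD]
4. ∠PDT = 79°  [△TPD]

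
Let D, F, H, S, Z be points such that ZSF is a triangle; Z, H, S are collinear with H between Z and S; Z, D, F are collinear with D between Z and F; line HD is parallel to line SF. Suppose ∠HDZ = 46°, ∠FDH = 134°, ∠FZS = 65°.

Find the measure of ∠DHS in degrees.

1. ∠SFZ = 46°  [HD∥SF, corresponding at D]
2. ∠FSZ = 69°  [△ZSF]
3. ∠DHZ = 69°  [HD∥SF, corresponding at H]
4. ∠DHS = 111°  [linear pair at H on ZS]

∠DHS = 111°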